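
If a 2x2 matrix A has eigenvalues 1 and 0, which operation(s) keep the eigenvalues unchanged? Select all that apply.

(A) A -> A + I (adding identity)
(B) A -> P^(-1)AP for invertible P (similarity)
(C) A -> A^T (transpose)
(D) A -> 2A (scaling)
B and C

Eigenvalues are preserved by:
1. Similarity transformations: A -> P^(-1)AP (same characteristic polynomial)
2. Transpose: A^T has the same eigenvalues as A

Eigenvalues are NOT preserved by:
- Adding identity: eigenvalues become 1+1, 0+1
- Scaling: eigenvalues become 2, 0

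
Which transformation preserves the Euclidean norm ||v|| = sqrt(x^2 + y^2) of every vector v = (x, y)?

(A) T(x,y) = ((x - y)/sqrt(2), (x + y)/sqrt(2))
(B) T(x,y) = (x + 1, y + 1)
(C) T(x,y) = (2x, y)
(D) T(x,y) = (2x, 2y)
A

A transformation preserves a norm if ||T(v)|| = ||v|| for every v; a single vector where the norm changes rules an option out.

(A) T(x,y) = ((x - y)/sqrt(2), (x + y)/sqrt(2)): preserves the norm -- it is an orthogonal map (a rotation/reflection), and (sqrt(2)(x - y)/2)^2 + (sqrt(2)(x + y)/2)^2 simplifies to x^2 + y^2.
(B) T(x,y) = (x + 1, y + 1): v = (1, 0) has norm sqrt((1)^2 + (0)^2) = 1, but T(v) = (2, 1) has norm sqrt(5) -- not preserved.
(C) T(x,y) = (2x, y): v = (1, 0) has norm sqrt((1)^2 + (0)^2) = 1, but T(v) = (2, 0) has norm 2 -- not preserved.
(D) T(x,y) = (2x, 2y): v = (1, 0) has norm sqrt((1)^2 + (0)^2) = 1, but T(v) = (2, 0) has norm 2 -- not preserved.

Therefore the answer is (A).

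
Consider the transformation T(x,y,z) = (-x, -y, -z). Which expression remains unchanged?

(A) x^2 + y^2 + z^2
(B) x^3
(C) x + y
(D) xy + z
A

Apply T(x,y,z) = (-x, -y, -z) to each option, i.e. replace (x, y, z) by the transformed coordinates.
Substitute the transformed coordinates into each option and compare with the original:
(A) x^2 + y^2 + z^2  ->  (-x)^2 + (-y)^2 + (-z)^2 = x^2 + y^2 + z^2   [equals x^2 + y^2 + z^2: invariant]
(B) x^3  ->  (-x)^3 = -x^3   [differs from x^3: not invariant]
(C) x + y  ->  (-x) + (-y) = -x - y   [differs from x + y: not invariant]
(D) xy + z  ->  (-x)(-y) + (-z) = xy - z   [differs from xy + z: not invariant]

Only option (A), x^2 + y^2 + z^2, is unchanged by the transformation.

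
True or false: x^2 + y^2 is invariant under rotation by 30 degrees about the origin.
True

Applying rotation by 30 degrees: x' = x*cos(30 degrees) - y*sin(30 degrees) = sqrt(3)x/2 - y/2, y' = x*sin(30 degrees) + y*cos(30 degrees) = x/2 + sqrt(3)y/2

Substituting into x^2 + y^2:
(sqrt(3)x/2 - y/2)^2 + (x/2 + sqrt(3)y/2)^2
= x^2 + y^2

This equals the original expression x^2 + y^2, so it IS invariant.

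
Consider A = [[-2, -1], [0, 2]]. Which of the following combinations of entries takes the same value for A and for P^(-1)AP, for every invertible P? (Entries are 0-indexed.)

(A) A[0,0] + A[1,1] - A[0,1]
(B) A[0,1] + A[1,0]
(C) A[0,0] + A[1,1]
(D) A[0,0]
C

A[0,0] + A[1,1] is the trace of A. By the cyclic property of the trace, tr(P^(-1)AP) = tr(APP^(-1)) = tr(A), so it is the same for every matrix similar to A.

The other combinations are not similarity invariants. For example, take P = [[1, 1], [1, 2]] (det P = 1), so P^(-1) = [[2, -1], [-1, 1]] and
B = P^(-1)AP = [[-8, -12], [5, 8]].
Evaluating each option on A and on B:
(A) A[0,0] + A[1,1] - A[0,1]: 1 for A, 12 for B -> changes
(B) A[0,1] + A[1,0]: -1 for A, -7 for B -> changes
(C) A[0,0] + A[1,1]: 0 for A, 0 for B -> unchanged
(D) A[0,0]: -2 for A, -8 for B -> changes

Only (C) A[0,0] + A[1,1] = 0 survives (and it does so for every P, not just this one), so it is the invariant.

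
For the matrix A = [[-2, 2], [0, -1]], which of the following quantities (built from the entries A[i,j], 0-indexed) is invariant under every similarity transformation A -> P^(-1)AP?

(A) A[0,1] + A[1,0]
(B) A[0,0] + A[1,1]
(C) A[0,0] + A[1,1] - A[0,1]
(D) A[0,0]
B

A[0,0] + A[1,1] is the trace of A. By the cyclic property of the trace, tr(P^(-1)AP) = tr(APP^(-1)) = tr(A), so it is the same for every matrix similar to A.

The other combinations are not similarity invariants. For example, take P = [[2, 1], [1, 1]] (det P = 1), so P^(-1) = [[1, -1], [-1, 2]] and
B = P^(-1)AP = [[-1, 1], [0, -2]].
Evaluating each option on A and on B:
(A) A[0,1] + A[1,0]: 2 for A, 1 for B -> changes
(B) A[0,0] + A[1,1]: -3 for A, -3 for B -> unchanged
(C) A[0,0] + A[1,1] - A[0,1]: -5 for A, -4 for B -> changes
(D) A[0,0]: -2 for A, -1 for B -> changes

Only (B) A[0,0] + A[1,1] = -3 survives (and it does so for every P, not just this one), so it is the invariant.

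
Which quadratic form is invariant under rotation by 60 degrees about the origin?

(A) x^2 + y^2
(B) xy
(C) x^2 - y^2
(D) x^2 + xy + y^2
A

Rotation by 60 degrees sends (x, y) to (x/2 - sqrt(3)y/2, sqrt(3)x/2 + y/2).
Substitute the transformed coordinates into each option and compare with the original:
(A) x^2 + y^2  ->  (x/2 - sqrt(3)y/2)^2 + (sqrt(3)x/2 + y/2)^2 = x^2 + y^2   [equals x^2 + y^2: invariant]
(B) xy  ->  (x/2 - sqrt(3)y/2)(sqrt(3)x/2 + y/2) = sqrt(3)x^2/4 - xy/2 - sqrt(3)y^2/4   [differs from xy: not invariant]
(C) x^2 - y^2  ->  (x/2 - sqrt(3)y/2)^2 - (sqrt(3)x/2 + y/2)^2 = -x^2/2 - sqrt(3)xy + y^2/2   [differs from x^2 - y^2: not invariant]
(D) x^2 + xy + y^2  ->  (x/2 - sqrt(3)y/2)^2 + (x/2 - sqrt(3)y/2)(sqrt(3)x/2 + y/2) + (sqrt(3)x/2 + y/2)^2 = sqrt(3)x^2/4 + x^2 - xy/2 - sqrt(3)y^2/4 + y^2   [differs from x^2 + xy + y^2: not invariant]

Only option (A), x^2 + y^2, is unchanged by the transformation.
x^2 + y^2 is the squared distance from the origin, which rotations preserve.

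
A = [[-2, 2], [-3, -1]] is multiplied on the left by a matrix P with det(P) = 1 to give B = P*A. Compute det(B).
8

By the multiplicative property of determinants, det(B) = det(P*A) = det(P) * det(A) = det(A),
so the determinant is invariant under multiplication by any determinant-1 matrix; we just need det(A).

det(A) = (-2)(-1) - (2)(-3) = 2 - (-6) = 8

Therefore det(B) = 1 * 8 = 8.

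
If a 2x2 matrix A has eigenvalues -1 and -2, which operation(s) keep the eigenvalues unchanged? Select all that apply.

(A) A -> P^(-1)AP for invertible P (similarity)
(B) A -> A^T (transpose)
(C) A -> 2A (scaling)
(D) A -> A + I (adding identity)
A and B

Eigenvalues are preserved by:
1. Similarity transformations: A -> P^(-1)AP (same characteristic polynomial)
2. Transpose: A^T has the same eigenvalues as A

Eigenvalues are NOT preserved by:
- Adding identity: eigenvalues become -1+1, -2+1
- Scaling: eigenvalues become -2, -4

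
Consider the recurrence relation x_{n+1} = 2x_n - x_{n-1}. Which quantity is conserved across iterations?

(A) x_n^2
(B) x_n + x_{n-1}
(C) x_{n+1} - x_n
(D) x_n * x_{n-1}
C

For the recurrence x_{n+1} = 2x_n - x_{n-1}:

If x_{n+1} = 2x_n - x_{n-1}, then:
x_{n+1} - x_n = x_n - x_{n-1}
The first difference is constant throughout the sequence.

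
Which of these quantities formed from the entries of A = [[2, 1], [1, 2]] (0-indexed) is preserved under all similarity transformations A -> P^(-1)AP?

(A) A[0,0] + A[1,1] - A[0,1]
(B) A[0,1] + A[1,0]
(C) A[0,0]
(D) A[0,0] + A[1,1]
D

A[0,0] + A[1,1] is the trace of A. By the cyclic property of the trace, tr(P^(-1)AP) = tr(APP^(-1)) = tr(A), so it is the same for every matrix similar to A.

The other combinations are not similarity invariants. For example, take P = [[2, 1], [1, 1]] (det P = 1), so P^(-1) = [[1, -1], [-1, 2]] and
B = P^(-1)AP = [[1, 0], [3, 3]].
Evaluating each option on A and on B:
(A) A[0,0] + A[1,1] - A[0,1]: 3 for A, 4 for B -> changes
(B) A[0,1] + A[1,0]: 2 for A, 3 for B -> changes
(C) A[0,0]: 2 for A, 1 for B -> changes
(D) A[0,0] + A[1,1]: 4 for A, 4 for B -> unchanged

Only (D) A[0,0] + A[1,1] = 4 survives (and it does so for every P, not just this one), so it is the invariant.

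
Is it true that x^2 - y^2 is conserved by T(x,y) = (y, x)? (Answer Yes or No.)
No

Substitute T(x,y) = (y, x) into the expression and compare with the original.

Original: x^2 - y^2
After applying T: (y)^2 - (x)^2 = -x^2 + y^2

This differs from the original x^2 - y^2 (difference: -2x^2 + 2y^2), so the expression is NOT invariant.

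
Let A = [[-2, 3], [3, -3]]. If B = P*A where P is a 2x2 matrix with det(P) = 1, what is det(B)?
-3

By the multiplicative property of determinants, det(B) = det(P*A) = det(P) * det(A) = det(A),
so the determinant is invariant under multiplication by any determinant-1 matrix; we just need det(A).

det(A) = (-2)(-3) - (3)(3) = 6 - 9 = -3

Therefore det(B) = 1 * (-3) = -3.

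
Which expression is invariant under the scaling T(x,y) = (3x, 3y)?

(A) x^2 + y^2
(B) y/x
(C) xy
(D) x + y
B

Under the uniform scaling T(x,y) = (3x, 3y):
Substitute the transformed coordinates into each option and compare with the original:
(A) x^2 + y^2  ->  (3x)^2 + (3y)^2 = 9x^2 + 9y^2   [differs from x^2 + y^2: not invariant]
(B) y/x  ->  (3y)/(3x) = y/x   [equals y/x: invariant]
(C) xy  ->  (3x)(3y) = 9xy   [differs from xy: not invariant]
(D) x + y  ->  (3x) + (3y) = 3x + 3y   [differs from x + y: not invariant]

Only option (B), y/x, is unchanged by the transformation.
The common factor 3 cancels in a ratio of coordinates, while sums, products and sums of squares pick up factors of 3 or 9.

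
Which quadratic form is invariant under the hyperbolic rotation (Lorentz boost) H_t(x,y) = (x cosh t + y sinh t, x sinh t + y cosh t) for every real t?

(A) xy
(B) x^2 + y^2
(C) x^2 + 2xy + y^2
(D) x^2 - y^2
D

Write x' = x cosh t + y sinh t, y' = x sinh t + y cosh t and substitute into each option:
(A) xy: (x cosh t + y sinh t)(x sinh t + y cosh t) = xy(cosh^2 t + sinh^2 t) + (x^2 + y^2) sinh t cosh t = xy cosh 2t + (x^2 + y^2)(sinh 2t)/2   [not invariant for t != 0]
(B) x^2 + y^2: (x cosh t + y sinh t)^2 + (x sinh t + y cosh t)^2 = (x^2 + y^2)(cosh^2 t + sinh^2 t) + 4xy sinh t cosh t = (x^2 + y^2) cosh 2t + 2xy sinh 2t   [not invariant for t != 0]
(C) x^2 + 2xy + y^2: (x' + y')^2 with x' + y' = (x + y)(cosh t + sinh t) = (x + y)e^t, so it becomes (x + y)^2 e^(2t)   [not invariant for t != 0]
(D) x^2 - y^2: (x cosh t + y sinh t)^2 - (x sinh t + y cosh t)^2 = x^2(cosh^2 t - sinh^2 t) + 2xy(cosh t sinh t - sinh t cosh t) + y^2(sinh^2 t - cosh^2 t) = x^2 - y^2   [invariant, using cosh^2 t - sinh^2 t = 1]

Only (D) x^2 - y^2 is unchanged; it is the Minkowski form preserved by Lorentz boosts, just as x^2 + y^2 is preserved by ordinary rotations.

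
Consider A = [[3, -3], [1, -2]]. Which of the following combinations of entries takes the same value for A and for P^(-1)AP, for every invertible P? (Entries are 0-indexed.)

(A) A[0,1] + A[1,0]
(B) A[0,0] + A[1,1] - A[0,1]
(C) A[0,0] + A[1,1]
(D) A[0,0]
C

A[0,0] + A[1,1] is the trace of A. By the cyclic property of the trace, tr(P^(-1)AP) = tr(APP^(-1)) = tr(A), so it is the same for every matrix similar to A.

The other combinations are not similarity invariants. For example, take P = [[1, 1], [0, 1]] (det P = 1), so P^(-1) = [[1, -1], [0, 1]] and
B = P^(-1)AP = [[2, 1], [1, -1]].
Evaluating each option on A and on B:
(A) A[0,1] + A[1,0]: -2 for A, 2 for B -> changes
(B) A[0,0] + A[1,1] - A[0,1]: 4 for A, 0 for B -> changes
(C) A[0,0] + A[1,1]: 1 for A, 1 for B -> unchanged
(D) A[0,0]: 3 for A, 2 for B -> changes

Only (C) A[0,0] + A[1,1] = 1 survives (and it does so for every P, not just this one), so it is the invariant.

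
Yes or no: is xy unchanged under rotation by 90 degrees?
No

Applying rotation by 90 degrees: x' = x*cos(90 degrees) - y*sin(90 degrees) = -y, y' = x*sin(90 degrees) + y*cos(90 degrees) = x

Substituting into xy:
(-y)(x)
= -xy

This differs from the original expression xy, so it is NOT invariant.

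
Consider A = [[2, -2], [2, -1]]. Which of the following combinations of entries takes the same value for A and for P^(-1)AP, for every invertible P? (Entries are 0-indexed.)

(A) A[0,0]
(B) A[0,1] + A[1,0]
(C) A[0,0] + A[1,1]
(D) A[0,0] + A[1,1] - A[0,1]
C

A[0,0] + A[1,1] is the trace of A. By the cyclic property of the trace, tr(P^(-1)AP) = tr(APP^(-1)) = tr(A), so it is the same for every matrix similar to A.

The other combinations are not similarity invariants. For example, take P = [[1, -1], [0, 1]] (det P = 1), so P^(-1) = [[1, 1], [0, 1]] and
B = P^(-1)AP = [[4, -7], [2, -3]].
Evaluating each option on A and on B:
(A) A[0,0]: 2 for A, 4 for B -> changes
(B) A[0,1] + A[1,0]: 0 for A, -5 for B -> changes
(C) A[0,0] + A[1,1]: 1 for A, 1 for B -> unchanged
(D) A[0,0] + A[1,1] - A[0,1]: 3 for A, 8 for B -> changes

Only (C) A[0,0] + A[1,1] = 1 survives (and it does so for every P, not just this one), so it is the invariant.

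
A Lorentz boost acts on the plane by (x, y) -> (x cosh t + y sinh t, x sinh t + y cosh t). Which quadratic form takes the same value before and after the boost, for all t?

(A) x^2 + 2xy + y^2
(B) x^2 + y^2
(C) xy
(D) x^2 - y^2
D

Write x' = x cosh t + y sinh t, y' = x sinh t + y cosh t and substitute into each option:
(A) x^2 + 2xy + y^2: (x' + y')^2 with x' + y' = (x + y)(cosh t + sinh t) = (x + y)e^t, so it becomes (x + y)^2 e^(2t)   [not invariant for t != 0]
(B) x^2 + y^2: (x cosh t + y sinh t)^2 + (x sinh t + y cosh t)^2 = (x^2 + y^2)(cosh^2 t + sinh^2 t) + 4xy sinh t cosh t = (x^2 + y^2) cosh 2t + 2xy sinh 2t   [not invariant for t != 0]
(C) xy: (x cosh t + y sinh t)(x sinh t + y cosh t) = xy(cosh^2 t + sinh^2 t) + (x^2 + y^2) sinh t cosh t = xy cosh 2t + (x^2 + y^2)(sinh 2t)/2   [not invariant for t != 0]
(D) x^2 - y^2: (x cosh t + y sinh t)^2 - (x sinh t + y cosh t)^2 = x^2(cosh^2 t - sinh^2 t) + 2xy(cosh t sinh t - sinh t cosh t) + y^2(sinh^2 t - cosh^2 t) = x^2 - y^2   [invariant, using cosh^2 t - sinh^2 t = 1]

Only (D) x^2 - y^2 is unchanged; it is the Minkowski form preserved by Lorentz boosts, just as x^2 + y^2 is preserved by ordinary rotations.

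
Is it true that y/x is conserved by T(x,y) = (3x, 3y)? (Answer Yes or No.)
Yes

Substitute T(x,y) = (3x, 3y) into the expression and compare with the original.

Original: y/x
After applying T: (3y)/(3x) = y/x

This is identical to the original y/x, so the expression is invariant.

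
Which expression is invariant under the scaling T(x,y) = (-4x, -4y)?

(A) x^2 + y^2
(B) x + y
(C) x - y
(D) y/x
D

Under the uniform scaling T(x,y) = (-4x, -4y):
Substitute the transformed coordinates into each option and compare with the original:
(A) x^2 + y^2  ->  (-4x)^2 + (-4y)^2 = 16x^2 + 16y^2   [differs from x^2 + y^2: not invariant]
(B) x + y  ->  (-4x) + (-4y) = -4x - 4y   [differs from x + y: not invariant]
(C) x - y  ->  (-4x) - (-4y) = -4x + 4y   [differs from x - y: not invariant]
(D) y/x  ->  (-4y)/(-4x) = y/x   [equals y/x: invariant]

Only option (D), y/x, is unchanged by the transformation.
The common factor -4 cancels in a ratio of coordinates, while sums, products and sums of squares pick up factors of -4 or 16.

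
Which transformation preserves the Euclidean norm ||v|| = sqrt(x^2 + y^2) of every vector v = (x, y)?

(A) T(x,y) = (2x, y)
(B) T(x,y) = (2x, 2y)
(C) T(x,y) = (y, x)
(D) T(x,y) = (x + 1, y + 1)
C

A transformation preserves a norm if ||T(v)|| = ||v|| for every v; a single vector where the norm changes rules an option out.

(A) T(x,y) = (2x, y): v = (1, 0) has norm sqrt((1)^2 + (0)^2) = 1, but T(v) = (2, 0) has norm 2 -- not preserved.
(B) T(x,y) = (2x, 2y): v = (1, 0) has norm sqrt((1)^2 + (0)^2) = 1, but T(v) = (2, 0) has norm 2 -- not preserved.
(C) T(x,y) = (y, x): preserves the norm -- it is an orthogonal map (a rotation/reflection), and (y)^2 + (x)^2 simplifies to x^2 + y^2.
(D) T(x,y) = (x + 1, y + 1): v = (1, 0) has norm sqrt((1)^2 + (0)^2) = 1, but T(v) = (2, 1) has norm sqrt(5) -- not preserved.

Therefore the answer is (C).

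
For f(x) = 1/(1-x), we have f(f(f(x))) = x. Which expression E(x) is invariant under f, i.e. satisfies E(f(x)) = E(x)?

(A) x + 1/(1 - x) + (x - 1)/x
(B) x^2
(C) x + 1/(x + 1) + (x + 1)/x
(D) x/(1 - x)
A

Replace x by f(x) = 1/(1 - x) in each option and simplify. As a quick numerical cross-check, also compare E(3) with E(f(3)) = E(-1/2).

(A) x + 1/(1 - x) + (x - 1)/x  ->  (1/(1 - x)) + 1/(1 - (1/(1 - x))) + ((1/(1 - x)) - 1)/(1/(1 - x)), which simplifies back to x + 1/(1 - x) + (x - 1)/x; check: E(3) = 19/6, E(-1/2) = 19/6.   [invariant]
(B) x^2  ->  (1/(1 - x))^2 = (x - 1)^(-2); check: E(3) = 9 but E(-1/2) = 1/4.   [not invariant]
(C) x + 1/(x + 1) + (x + 1)/x  ->  (1/(1 - x)) + 1/((1/(1 - x)) + 1) + ((1/(1 - x)) + 1)/(1/(1 - x)) = (-x^3 + 6x^2 - 11x + 7)/(x^2 - 3x + 2); check: E(3) = 55/12 but E(-1/2) = 1/2.   [not invariant]
(D) x/(1 - x)  ->  (1/(1 - x))/(1 - (1/(1 - x))) = -1/x; check: E(3) = -3/2 but E(-1/2) = -1/3.   [not invariant]

Only (A) is unchanged. Indeed f(f(x)) = 1/(1 - 1/(1-x)) = (1-x)/(-x) = (x-1)/x, so E(x) = x + f(x) + f(f(x)) is the sum over the whole 3-cycle; applying f just permutes the three terms cyclically (x -> f(x) -> f(f(x)) -> x), leaving the sum unchanged.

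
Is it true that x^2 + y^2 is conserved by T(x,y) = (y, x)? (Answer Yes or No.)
Yes

Substitute T(x,y) = (y, x) into the expression and compare with the original.

Original: x^2 + y^2
After applying T: (y)^2 + (x)^2 = x^2 + y^2

This is identical to the original x^2 + y^2, so the expression is invariant.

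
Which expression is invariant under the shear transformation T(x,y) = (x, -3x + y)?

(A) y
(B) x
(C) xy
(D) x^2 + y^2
B

Under the shear T(x,y) = (x, -3x + y):
Substitute the transformed coordinates into each option and compare with the original:
(A) y  ->  (-3x + y) = -3x + y   [differs from y: not invariant]
(B) x  ->  (x) = x   [equals x: invariant]
(C) xy  ->  (x)(-3x + y) = -3x^2 + xy   [differs from xy: not invariant]
(D) x^2 + y^2  ->  (x)^2 + (-3x + y)^2 = 10x^2 - 6xy + y^2   [differs from x^2 + y^2: not invariant]

Only option (B), x, is unchanged by the transformation.
A vertical shear moves points parallel to the y-axis, so the x-coordinate (and any function of x alone) is unchanged.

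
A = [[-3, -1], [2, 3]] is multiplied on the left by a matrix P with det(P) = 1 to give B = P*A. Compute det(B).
-7

By the multiplicative property of determinants, det(B) = det(P*A) = det(P) * det(A) = det(A),
so the determinant is invariant under multiplication by any determinant-1 matrix; we just need det(A).

det(A) = (-3)(3) - (-1)(2) = -9 - (-2) = -7

Therefore det(B) = 1 * (-7) = -7.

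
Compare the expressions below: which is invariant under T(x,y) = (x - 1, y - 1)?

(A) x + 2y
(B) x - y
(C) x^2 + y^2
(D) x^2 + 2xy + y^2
B

An expression E(x,y) is invariant under T if E(T(x,y)) = E(x,y). Here T(x,y) = (x - 1, y - 1).
Substitute the transformed coordinates into each option and compare with the original:
(A) x + 2y  ->  (x - 1) + 2(y - 1) = x + 2y - 3   [differs from x + 2y: not invariant]
(B) x - y  ->  (x - 1) - (y - 1) = x - y   [equals x - y: invariant]
(C) x^2 + y^2  ->  (x - 1)^2 + (y - 1)^2 = x^2 - 2x + y^2 - 2y + 2   [differs from x^2 + y^2: not invariant]
(D) x^2 + 2xy + y^2  ->  (x - 1)^2 + 2(x - 1)(y - 1) + (y - 1)^2 = x^2 + 2xy - 4x + y^2 - 4y + 4   [differs from x^2 + 2xy + y^2: not invariant]

Only option (B), x - y, is unchanged by the transformation.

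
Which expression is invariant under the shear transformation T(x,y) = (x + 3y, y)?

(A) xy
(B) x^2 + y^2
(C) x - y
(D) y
D

Under the shear T(x,y) = (x + 3y, y):
Substitute the transformed coordinates into each option and compare with the original:
(A) xy  ->  (x + 3y)(y) = xy + 3y^2   [differs from xy: not invariant]
(B) x^2 + y^2  ->  (x + 3y)^2 + (y)^2 = x^2 + 6xy + 10y^2   [differs from x^2 + y^2: not invariant]
(C) x - y  ->  (x + 3y) - (y) = x + 2y   [differs from x - y: not invariant]
(D) y  ->  (y) = y   [equals y: invariant]

Only option (D), y, is unchanged by the transformation.
A horizontal shear moves points parallel to the x-axis, so the y-coordinate (and any function of y alone) is unchanged.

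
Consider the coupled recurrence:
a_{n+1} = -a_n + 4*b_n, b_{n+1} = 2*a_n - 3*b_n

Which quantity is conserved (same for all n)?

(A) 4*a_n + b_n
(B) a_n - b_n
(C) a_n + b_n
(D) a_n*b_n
C

Replace a_n by a_{n+1} = -a_n + 4*b_n and b_n by b_{n+1} = 2*a_n - 3*b_n in each option and simplify:
(A) 4*a_n + b_n  ->  4*(-a_n + 4*b_n) + (2*a_n - 3*b_n) = -2*a_n + 13*b_n   [not conserved]
(B) a_n - b_n  ->  (-a_n + 4*b_n) - (2*a_n - 3*b_n) = -3*a_n + 7*b_n   [not conserved]
(C) a_n + b_n  ->  (-a_n + 4*b_n) + (2*a_n - 3*b_n) = a_n + b_n   [conserved]
(D) a_n*b_n  ->  (-a_n + 4*b_n)*(2*a_n - 3*b_n) = -2*a_n^2 + 11*a_n*b_n - 12*b_n^2   [not conserved]

Only (C) a_n + b_n returns to itself after one step, so it is the conserved quantity.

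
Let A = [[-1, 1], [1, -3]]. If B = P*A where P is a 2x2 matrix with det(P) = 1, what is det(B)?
2

By the multiplicative property of determinants, det(B) = det(P*A) = det(P) * det(A) = det(A),
so the determinant is invariant under multiplication by any determinant-1 matrix; we just need det(A).

det(A) = (-1)(-3) - (1)(1) = 3 - 1 = 2

Therefore det(B) = 1 * 2 = 2.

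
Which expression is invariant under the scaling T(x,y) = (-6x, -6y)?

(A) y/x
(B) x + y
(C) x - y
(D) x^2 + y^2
A

Under the uniform scaling T(x,y) = (-6x, -6y):
Substitute the transformed coordinates into each option and compare with the original:
(A) y/x  ->  (-6y)/(-6x) = y/x   [equals y/x: invariant]
(B) x + y  ->  (-6x) + (-6y) = -6x - 6y   [differs from x + y: not invariant]
(C) x - y  ->  (-6x) - (-6y) = -6x + 6y   [differs from x - y: not invariant]
(D) x^2 + y^2  ->  (-6x)^2 + (-6y)^2 = 36x^2 + 36y^2   [differs from x^2 + y^2: not invariant]

Only option (A), y/x, is unchanged by the transformation.
The common factor -6 cancels in a ratio of coordinates, while sums, products and sums of squares pick up factors of -6 or 36.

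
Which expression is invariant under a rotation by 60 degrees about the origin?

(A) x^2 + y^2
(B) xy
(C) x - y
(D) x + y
A

A rotation by 60 degrees sends (x, y) to (x/2 - sqrt(3)y/2, sqrt(3)x/2 + y/2).
Substitute the transformed coordinates into each option and compare with the original:
(A) x^2 + y^2  ->  (x/2 - sqrt(3)y/2)^2 + (sqrt(3)x/2 + y/2)^2 = x^2 + y^2   [equals x^2 + y^2: invariant]
(B) xy  ->  (x/2 - sqrt(3)y/2)(sqrt(3)x/2 + y/2) = sqrt(3)x^2/4 - xy/2 - sqrt(3)y^2/4   [differs from xy: not invariant]
(C) x - y  ->  (x/2 - sqrt(3)y/2) - (sqrt(3)x/2 + y/2) = -sqrt(3)x/2 + x/2 - sqrt(3)y/2 - y/2   [differs from x - y: not invariant]
(D) x + y  ->  (x/2 - sqrt(3)y/2) + (sqrt(3)x/2 + y/2) = x/2 + sqrt(3)x/2 - sqrt(3)y/2 + y/2   [differs from x + y: not invariant]

Only option (A), x^2 + y^2, is unchanged by the transformation.
Geometrically, x^2 + y^2 is the squared distance from the origin, which every rotation about the origin preserves.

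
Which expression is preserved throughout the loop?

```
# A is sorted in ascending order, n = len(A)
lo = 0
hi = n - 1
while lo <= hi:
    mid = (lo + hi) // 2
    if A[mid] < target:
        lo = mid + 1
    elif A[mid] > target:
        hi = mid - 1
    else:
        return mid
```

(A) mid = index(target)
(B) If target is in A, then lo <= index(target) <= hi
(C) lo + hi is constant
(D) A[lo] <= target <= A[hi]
B

A loop invariant must hold before the first iteration and be re-established by every execution of the body.

(B) If target is in A, then lo <= index(target) <= hi: Before the loop [lo, hi] = [0, n-1] covers every index. When A[mid] < target, sortedness puts target strictly to the right of mid, so setting lo = mid + 1 keeps index(target) in [lo, hi]; symmetrically for hi = mid - 1. Hence 'if target is in A then lo <= index(target) <= hi' holds after every iteration, and when lo > hi it proves target is absent.

The other options fail:
(A) mid = index(target): mid is just the current probe; it equals index(target) only on the iteration that returns.
(C) lo + hi is constant: each iteration moves exactly one of lo, hi, so lo + hi changes (e.g. 0 + (n-1) becomes (mid+1) + (n-1)).
(D) A[lo] <= target <= A[hi]: fails when target is not in A (e.g. target < A[0] already violates it before the loop), so it is not maintained in general.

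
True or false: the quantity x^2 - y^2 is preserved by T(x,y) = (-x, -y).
True

Substitute T(x,y) = (-x, -y) into the expression and compare with the original.

Original: x^2 - y^2
After applying T: (-x)^2 - (-y)^2 = x^2 - y^2

This is identical to the original x^2 - y^2, so the expression is invariant.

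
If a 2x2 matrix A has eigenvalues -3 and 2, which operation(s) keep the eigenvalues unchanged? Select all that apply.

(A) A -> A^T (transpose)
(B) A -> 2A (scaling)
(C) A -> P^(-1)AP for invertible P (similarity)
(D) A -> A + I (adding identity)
A and C

Eigenvalues are preserved by:
1. Similarity transformations: A -> P^(-1)AP (same characteristic polynomial)
2. Transpose: A^T has the same eigenvalues as A

Eigenvalues are NOT preserved by:
- Adding identity: eigenvalues become -3+1, 2+1
- Scaling: eigenvalues become -6, 4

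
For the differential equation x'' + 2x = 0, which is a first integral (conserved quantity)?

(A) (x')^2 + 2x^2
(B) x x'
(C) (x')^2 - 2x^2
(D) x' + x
A

A first integral I satisfies dI/dt = 0 along every solution. Differentiate each option and use the equation of motion:
(A) d/dt[(x')^2 + 2x^2] = 2x'x'' + 4x x' = 2x'(-2x) + 4x x' = 0
(B) d/dt[x x'] = (x')^2 + x x'' = (x')^2 - 2x^2, not identically 0
(C) d/dt[(x')^2 - 2x^2] = 2x'x'' - 4x x' = -8x x', not identically 0
(D) d/dt[x' + x] = x'' + x' = -2x + x', not identically 0

Only (A) has zero time-derivative. So the energy-like quantity (x')^2 + 2x^2 is the first integral.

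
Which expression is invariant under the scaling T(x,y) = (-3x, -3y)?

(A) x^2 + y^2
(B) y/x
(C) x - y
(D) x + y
B

Under the uniform scaling T(x,y) = (-3x, -3y):
Substitute the transformed coordinates into each option and compare with the original:
(A) x^2 + y^2  ->  (-3x)^2 + (-3y)^2 = 9x^2 + 9y^2   [differs from x^2 + y^2: not invariant]
(B) y/x  ->  (-3y)/(-3x) = y/x   [equals y/x: invariant]
(C) x - y  ->  (-3x) - (-3y) = -3x + 3y   [differs from x - y: not invariant]
(D) x + y  ->  (-3x) + (-3y) = -3x - 3y   [differs from x + y: not invariant]

Only option (B), y/x, is unchanged by the transformation.
The common factor -3 cancels in a ratio of coordinates, while sums, products and sums of squares pick up factors of -3 or 9.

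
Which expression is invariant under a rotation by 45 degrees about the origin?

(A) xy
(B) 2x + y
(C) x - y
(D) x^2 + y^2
D

A rotation by 45 degrees sends (x, y) to (sqrt(2)x/2 - sqrt(2)y/2, sqrt(2)x/2 + sqrt(2)y/2).
Substitute the transformed coordinates into each option and compare with the original:
(A) xy  ->  (sqrt(2)x/2 - sqrt(2)y/2)(sqrt(2)x/2 + sqrt(2)y/2) = x^2/2 - y^2/2   [differs from xy: not invariant]
(B) 2x + y  ->  2(sqrt(2)x/2 - sqrt(2)y/2) + (sqrt(2)x/2 + sqrt(2)y/2) = 3sqrt(2)x/2 - sqrt(2)y/2   [differs from 2x + y: not invariant]
(C) x - y  ->  (sqrt(2)x/2 - sqrt(2)y/2) - (sqrt(2)x/2 + sqrt(2)y/2) = -sqrt(2)y   [differs from x - y: not invariant]
(D) x^2 + y^2  ->  (sqrt(2)x/2 - sqrt(2)y/2)^2 + (sqrt(2)x/2 + sqrt(2)y/2)^2 = x^2 + y^2   [equals x^2 + y^2: invariant]

Only option (D), x^2 + y^2, is unchanged by the transformation.
Geometrically, x^2 + y^2 is the squared distance from the origin, which every rotation about the origin preserves.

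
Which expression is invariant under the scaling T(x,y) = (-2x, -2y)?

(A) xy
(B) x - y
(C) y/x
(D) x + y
C

Under the uniform scaling T(x,y) = (-2x, -2y):
Substitute the transformed coordinates into each option and compare with the original:
(A) xy  ->  (-2x)(-2y) = 4xy   [differs from xy: not invariant]
(B) x - y  ->  (-2x) - (-2y) = -2x + 2y   [differs from x - y: not invariant]
(C) y/x  ->  (-2y)/(-2x) = y/x   [equals y/x: invariant]
(D) x + y  ->  (-2x) + (-2y) = -2x - 2y   [differs from x + y: not invariant]

Only option (C), y/x, is unchanged by the transformation.
The common factor -2 cancels in a ratio of coordinates, while sums, products and sums of squares pick up factors of -2 or 4.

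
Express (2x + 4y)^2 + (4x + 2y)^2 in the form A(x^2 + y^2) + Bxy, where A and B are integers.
20(x^2 + y^2) + 32xy

Expanding: (2x + 4y)^2 = 4x^2 + 16xy + 16y^2
(4x + 2y)^2 = 16x^2 + 16xy + 4y^2
Sum = (4+16)(x^2+y^2) + 32xy = 20(x^2 + y^2) + 32xy
This is symmetric in x and y.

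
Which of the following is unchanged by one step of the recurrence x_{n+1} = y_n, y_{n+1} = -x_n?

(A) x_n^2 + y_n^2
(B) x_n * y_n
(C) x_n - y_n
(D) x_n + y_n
A

For the recurrence x_{n+1} = y_n, y_{n+1} = -x_n:

x_{n+1}^2 + y_{n+1}^2 = y_n^2 + (-x_n)^2 = x_n^2 + y_n^2
The sum of squares is conserved (like energy in a harmonic oscillator).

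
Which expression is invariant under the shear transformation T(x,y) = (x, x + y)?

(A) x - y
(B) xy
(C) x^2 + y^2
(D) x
D

Under the shear T(x,y) = (x, x + y):
Substitute the transformed coordinates into each option and compare with the original:
(A) x - y  ->  (x) - (x + y) = -y   [differs from x - y: not invariant]
(B) xy  ->  (x)(x + y) = x^2 + xy   [differs from xy: not invariant]
(C) x^2 + y^2  ->  (x)^2 + (x + y)^2 = 2x^2 + 2xy + y^2   [differs from x^2 + y^2: not invariant]
(D) x  ->  (x) = x   [equals x: invariant]

Only option (D), x, is unchanged by the transformation.
A vertical shear moves points parallel to the y-axis, so the x-coordinate (and any function of x alone) is unchanged.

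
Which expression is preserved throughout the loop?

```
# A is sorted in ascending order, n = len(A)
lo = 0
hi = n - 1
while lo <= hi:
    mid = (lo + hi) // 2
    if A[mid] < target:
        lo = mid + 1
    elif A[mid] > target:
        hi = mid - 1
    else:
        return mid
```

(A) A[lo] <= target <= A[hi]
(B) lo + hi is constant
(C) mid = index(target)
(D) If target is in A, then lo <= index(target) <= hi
D

A loop invariant must hold before the first iteration and be re-established by every execution of the body.

(D) If target is in A, then lo <= index(target) <= hi: Before the loop [lo, hi] = [0, n-1] covers every index. When A[mid] < target, sortedness puts target strictly to the right of mid, so setting lo = mid + 1 keeps index(target) in [lo, hi]; symmetrically for hi = mid - 1. Hence 'if target is in A then lo <= index(target) <= hi' holds after every iteration, and when lo > hi it proves target is absent.

The other options fail:
(A) A[lo] <= target <= A[hi]: fails when target is not in A (e.g. target < A[0] already violates it before the loop), so it is not maintained in general.
(B) lo + hi is constant: each iteration moves exactly one of lo, hi, so lo + hi changes (e.g. 0 + (n-1) becomes (mid+1) + (n-1)).
(C) mid = index(target): mid is just the current probe; it equals index(target) only on the iteration that returns.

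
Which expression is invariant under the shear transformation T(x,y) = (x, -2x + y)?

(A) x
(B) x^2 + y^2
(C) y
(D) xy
A

Under the shear T(x,y) = (x, -2x + y):
Substitute the transformed coordinates into each option and compare with the original:
(A) x  ->  (x) = x   [equals x: invariant]
(B) x^2 + y^2  ->  (x)^2 + (-2x + y)^2 = 5x^2 - 4xy + y^2   [differs from x^2 + y^2: not invariant]
(C) y  ->  (-2x + y) = -2x + y   [differs from y: not invariant]
(D) xy  ->  (x)(-2x + y) = -2x^2 + xy   [differs from xy: not invariant]

Only option (A), x, is unchanged by the transformation.
A vertical shear moves points parallel to the y-axis, so the x-coordinate (and any function of x alone) is unchanged.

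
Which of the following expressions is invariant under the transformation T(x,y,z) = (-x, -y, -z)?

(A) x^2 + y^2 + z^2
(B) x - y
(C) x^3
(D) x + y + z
A

Apply T(x,y,z) = (-x, -y, -z) to each option, i.e. replace (x, y, z) by the transformed coordinates.
Substitute the transformed coordinates into each option and compare with the original:
(A) x^2 + y^2 + z^2  ->  (-x)^2 + (-y)^2 + (-z)^2 = x^2 + y^2 + z^2   [equals x^2 + y^2 + z^2: invariant]
(B) x - y  ->  (-x) - (-y) = -x + y   [differs from x - y: not invariant]
(C) x^3  ->  (-x)^3 = -x^3   [differs from x^3: not invariant]
(D) x + y + z  ->  (-x) + (-y) + (-z) = -x - y - z   [differs from x + y + z: not invariant]

Only option (A), x^2 + y^2 + z^2, is unchanged by the transformation.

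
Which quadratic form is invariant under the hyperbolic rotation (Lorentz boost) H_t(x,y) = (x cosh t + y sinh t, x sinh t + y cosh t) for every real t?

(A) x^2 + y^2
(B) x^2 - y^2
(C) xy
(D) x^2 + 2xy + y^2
B

Write x' = x cosh t + y sinh t, y' = x sinh t + y cosh t and substitute into each option:
(A) x^2 + y^2: (x cosh t + y sinh t)^2 + (x sinh t + y cosh t)^2 = (x^2 + y^2)(cosh^2 t + sinh^2 t) + 4xy sinh t cosh t = (x^2 + y^2) cosh 2t + 2xy sinh 2t   [not invariant for t != 0]
(B) x^2 - y^2: (x cosh t + y sinh t)^2 - (x sinh t + y cosh t)^2 = x^2(cosh^2 t - sinh^2 t) + 2xy(cosh t sinh t - sinh t cosh t) + y^2(sinh^2 t - cosh^2 t) = x^2 - y^2   [invariant, using cosh^2 t - sinh^2 t = 1]
(C) xy: (x cosh t + y sinh t)(x sinh t + y cosh t) = xy(cosh^2 t + sinh^2 t) + (x^2 + y^2) sinh t cosh t = xy cosh 2t + (x^2 + y^2)(sinh 2t)/2   [not invariant for t != 0]
(D) x^2 + 2xy + y^2: (x' + y')^2 with x' + y' = (x + y)(cosh t + sinh t) = (x + y)e^t, so it becomes (x + y)^2 e^(2t)   [not invariant for t != 0]

Only (B) x^2 - y^2 is unchanged; it is the Minkowski form preserved by Lorentz boosts, just as x^2 + y^2 is preserved by ordinary rotations.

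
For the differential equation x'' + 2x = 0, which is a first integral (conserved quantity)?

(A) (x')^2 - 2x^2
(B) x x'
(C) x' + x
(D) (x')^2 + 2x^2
D

A first integral I satisfies dI/dt = 0 along every solution. Differentiate each option and use the equation of motion:
(A) d/dt[(x')^2 - 2x^2] = 2x'x'' - 4x x' = -8x x', not identically 0
(B) d/dt[x x'] = (x')^2 + x x'' = (x')^2 - 2x^2, not identically 0
(C) d/dt[x' + x] = x'' + x' = -2x + x', not identically 0
(D) d/dt[(x')^2 + 2x^2] = 2x'x'' + 4x x' = 2x'(-2x) + 4x x' = 0

Only (D) has zero time-derivative. So the energy-like quantity (x')^2 + 2x^2 is the first integral.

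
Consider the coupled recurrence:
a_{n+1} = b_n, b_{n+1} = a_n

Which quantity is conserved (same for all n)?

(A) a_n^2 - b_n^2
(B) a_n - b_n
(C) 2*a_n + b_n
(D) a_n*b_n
D

Replace a_n by a_{n+1} = b_n and b_n by b_{n+1} = a_n in each option and simplify:
(A) a_n^2 - b_n^2  ->  (b_n)^2 - (a_n)^2 = -a_n^2 + b_n^2   [not conserved]
(B) a_n - b_n  ->  (b_n) - (a_n) = -a_n + b_n   [not conserved]
(C) 2*a_n + b_n  ->  2*(b_n) + (a_n) = a_n + 2*b_n   [not conserved]
(D) a_n*b_n  ->  (b_n)*(a_n) = a_n*b_n   [conserved]

Only (D) a_n*b_n returns to itself after one step, so it is the conserved quantity.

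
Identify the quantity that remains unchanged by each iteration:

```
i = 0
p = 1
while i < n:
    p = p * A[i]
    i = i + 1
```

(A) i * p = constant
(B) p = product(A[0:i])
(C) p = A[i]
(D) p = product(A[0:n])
B

A loop invariant must hold before the first iteration and be re-established by every execution of the body.

(B) p = product(A[0:i]): Initially i = 0 and p = 1 = product of the empty slice A[0:0]. If p = product(A[0:i]) holds at the top of an iteration, the body sets p to product(A[0:i]) * A[i] = product(A[0:i+1]) and then i to i+1, so the property is restored. At exit i = n, giving p = product(A[0:n]).

The other options fail:
(A) i * p = constant: initially i * p = 0, but after one iteration it is 1 * A[0], which is nonzero in general.
(C) p = A[i]: after the first iteration p = A[0] but i = 1; in general p is a product of several elements, not a single one.
(D) p = product(A[0:n]): false before the loop (p = 1, not the full product) -- it only becomes true at exit.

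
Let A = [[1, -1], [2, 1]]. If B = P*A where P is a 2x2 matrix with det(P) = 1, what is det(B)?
3

By the multiplicative property of determinants, det(B) = det(P*A) = det(P) * det(A) = det(A),
so the determinant is invariant under multiplication by any determinant-1 matrix; we just need det(A).

det(A) = (1)(1) - (-1)(2) = 1 - (-2) = 3

Therefore det(B) = 1 * 3 = 3.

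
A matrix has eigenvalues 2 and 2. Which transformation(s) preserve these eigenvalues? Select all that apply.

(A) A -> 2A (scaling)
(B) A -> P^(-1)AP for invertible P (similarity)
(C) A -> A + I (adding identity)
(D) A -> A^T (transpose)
B and D

Eigenvalues are preserved by:
1. Similarity transformations: A -> P^(-1)AP (same characteristic polynomial)
2. Transpose: A^T has the same eigenvalues as A

Eigenvalues are NOT preserved by:
- Adding identity: eigenvalues become 2+1, 2+1
- Scaling: eigenvalues become 4, 4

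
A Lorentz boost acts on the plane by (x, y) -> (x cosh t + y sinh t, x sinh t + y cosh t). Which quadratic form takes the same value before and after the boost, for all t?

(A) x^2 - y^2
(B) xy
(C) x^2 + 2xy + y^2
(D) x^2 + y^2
A

Write x' = x cosh t + y sinh t, y' = x sinh t + y cosh t and substitute into each option:
(A) x^2 - y^2: (x cosh t + y sinh t)^2 - (x sinh t + y cosh t)^2 = x^2(cosh^2 t - sinh^2 t) + 2xy(cosh t sinh t - sinh t cosh t) + y^2(sinh^2 t - cosh^2 t) = x^2 - y^2   [invariant, using cosh^2 t - sinh^2 t = 1]
(B) xy: (x cosh t + y sinh t)(x sinh t + y cosh t) = xy(cosh^2 t + sinh^2 t) + (x^2 + y^2) sinh t cosh t = xy cosh 2t + (x^2 + y^2)(sinh 2t)/2   [not invariant for t != 0]
(C) x^2 + 2xy + y^2: (x' + y')^2 with x' + y' = (x + y)(cosh t + sinh t) = (x + y)e^t, so it becomes (x + y)^2 e^(2t)   [not invariant for t != 0]
(D) x^2 + y^2: (x cosh t + y sinh t)^2 + (x sinh t + y cosh t)^2 = (x^2 + y^2)(cosh^2 t + sinh^2 t) + 4xy sinh t cosh t = (x^2 + y^2) cosh 2t + 2xy sinh 2t   [not invariant for t != 0]

Only (A) x^2 - y^2 is unchanged; it is the Minkowski form preserved by Lorentz boosts, just as x^2 + y^2 is preserved by ordinary rotations.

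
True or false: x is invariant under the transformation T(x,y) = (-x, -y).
False

Substitute T(x,y) = (-x, -y) into the expression and compare with the original.

Original: x
After applying T: (-x) = -x

This differs from the original x (difference: -2x), so the expression is NOT invariant.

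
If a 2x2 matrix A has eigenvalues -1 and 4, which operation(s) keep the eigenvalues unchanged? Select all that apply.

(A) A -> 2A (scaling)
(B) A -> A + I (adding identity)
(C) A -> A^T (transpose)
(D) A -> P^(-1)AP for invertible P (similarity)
C and D

Eigenvalues are preserved by:
1. Similarity transformations: A -> P^(-1)AP (same characteristic polynomial)
2. Transpose: A^T has the same eigenvalues as A

Eigenvalues are NOT preserved by:
- Adding identity: eigenvalues become -1+1, 4+1
- Scaling: eigenvalues become -2, 8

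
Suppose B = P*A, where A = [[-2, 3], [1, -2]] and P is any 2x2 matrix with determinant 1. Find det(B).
1

By the multiplicative property of determinants, det(B) = det(P*A) = det(P) * det(A) = det(A),
so the determinant is invariant under multiplication by any determinant-1 matrix; we just need det(A).

det(A) = (-2)(-2) - (3)(1) = 4 - 3 = 1

Therefore det(B) = 1 * 1 = 1.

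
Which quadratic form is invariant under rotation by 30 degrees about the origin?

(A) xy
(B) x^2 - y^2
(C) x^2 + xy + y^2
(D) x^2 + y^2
D

Rotation by 30 degrees sends (x, y) to (sqrt(3)x/2 - y/2, x/2 + sqrt(3)y/2).
Substitute the transformed coordinates into each option and compare with the original:
(A) xy  ->  (sqrt(3)x/2 - y/2)(x/2 + sqrt(3)y/2) = sqrt(3)x^2/4 + xy/2 - sqrt(3)y^2/4   [differs from xy: not invariant]
(B) x^2 - y^2  ->  (sqrt(3)x/2 - y/2)^2 - (x/2 + sqrt(3)y/2)^2 = x^2/2 - sqrt(3)xy - y^2/2   [differs from x^2 - y^2: not invariant]
(C) x^2 + xy + y^2  ->  (sqrt(3)x/2 - y/2)^2 + (sqrt(3)x/2 - y/2)(x/2 + sqrt(3)y/2) + (x/2 + sqrt(3)y/2)^2 = sqrt(3)x^2/4 + x^2 + xy/2 - sqrt(3)y^2/4 + y^2   [differs from x^2 + xy + y^2: not invariant]
(D) x^2 + y^2  ->  (sqrt(3)x/2 - y/2)^2 + (x/2 + sqrt(3)y/2)^2 = x^2 + y^2   [equals x^2 + y^2: invariant]

Only option (D), x^2 + y^2, is unchanged by the transformation.
x^2 + y^2 is the squared distance from the origin, which rotations preserve.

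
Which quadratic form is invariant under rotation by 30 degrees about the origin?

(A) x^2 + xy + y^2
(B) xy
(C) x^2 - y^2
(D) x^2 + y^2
D

Rotation by 30 degrees sends (x, y) to (sqrt(3)x/2 - y/2, x/2 + sqrt(3)y/2).
Substitute the transformed coordinates into each option and compare with the original:
(A) x^2 + xy + y^2  ->  (sqrt(3)x/2 - y/2)^2 + (sqrt(3)x/2 - y/2)(x/2 + sqrt(3)y/2) + (x/2 + sqrt(3)y/2)^2 = sqrt(3)x^2/4 + x^2 + xy/2 - sqrt(3)y^2/4 + y^2   [differs from x^2 + xy + y^2: not invariant]
(B) xy  ->  (sqrt(3)x/2 - y/2)(x/2 + sqrt(3)y/2) = sqrt(3)x^2/4 + xy/2 - sqrt(3)y^2/4   [differs from xy: not invariant]
(C) x^2 - y^2  ->  (sqrt(3)x/2 - y/2)^2 - (x/2 + sqrt(3)y/2)^2 = x^2/2 - sqrt(3)xy - y^2/2   [differs from x^2 - y^2: not invariant]
(D) x^2 + y^2  ->  (sqrt(3)x/2 - y/2)^2 + (x/2 + sqrt(3)y/2)^2 = x^2 + y^2   [equals x^2 + y^2: invariant]

Only option (D), x^2 + y^2, is unchanged by the transformation.
x^2 + y^2 is the squared distance from the origin, which rotations preserve.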